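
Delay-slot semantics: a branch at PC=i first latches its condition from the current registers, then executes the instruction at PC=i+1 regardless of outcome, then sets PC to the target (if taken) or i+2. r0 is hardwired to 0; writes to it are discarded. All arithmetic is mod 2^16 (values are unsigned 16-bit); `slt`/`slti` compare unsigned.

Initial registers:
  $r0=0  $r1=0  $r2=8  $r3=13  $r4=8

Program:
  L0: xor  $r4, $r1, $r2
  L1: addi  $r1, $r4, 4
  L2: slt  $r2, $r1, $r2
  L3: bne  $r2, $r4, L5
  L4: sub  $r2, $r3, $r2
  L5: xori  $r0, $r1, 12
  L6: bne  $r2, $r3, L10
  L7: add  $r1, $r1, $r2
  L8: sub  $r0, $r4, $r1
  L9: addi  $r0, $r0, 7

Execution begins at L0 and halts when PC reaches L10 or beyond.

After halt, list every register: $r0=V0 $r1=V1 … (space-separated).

$r0=0 $r1=25 $r2=13 $r3=13 $r4=8

[0] xor  $r4, $r1, $r2  →  {$r0:0, $r1:0, $r2:8, $r3:13, $r4:8}
[1] addi  $r1, $r4, 4  →  {$r0:0, $r1:12, $r2:8, $r3:13, $r4:8}
[2] slt  $r2, $r1, $r2  →  {$r0:0, $r1:12, $r2:0, $r3:13, $r4:8}
[3] bne  $r2, $r4, L5  →  {$r0:0, $r1:12, $r2:0, $r3:13, $r4:8}  ⟨branch taken⟩
[4] sub  $r2, $r3, $r2  →  {$r0:0, $r1:12, $r2:13, $r3:13, $r4:8}
[5] xori  $r0, $r1, 12  →  {$r0:0, $r1:12, $r2:13, $r3:13, $r4:8}
[6] bne  $r2, $r3, L10  →  {$r0:0, $r1:12, $r2:13, $r3:13, $r4:8}  ⟨branch fallthrough⟩
[7] add  $r1, $r1, $r2  →  {$r0:0, $r1:25, $r2:13, $r3:13, $r4:8}
[8] sub  $r0, $r4, $r1  →  {$r0:0, $r1:25, $r2:13, $r3:13, $r4:8}
[9] addi  $r0, $r0, 7  →  {$r0:0, $r1:25, $r2:13, $r3:13, $r4:8}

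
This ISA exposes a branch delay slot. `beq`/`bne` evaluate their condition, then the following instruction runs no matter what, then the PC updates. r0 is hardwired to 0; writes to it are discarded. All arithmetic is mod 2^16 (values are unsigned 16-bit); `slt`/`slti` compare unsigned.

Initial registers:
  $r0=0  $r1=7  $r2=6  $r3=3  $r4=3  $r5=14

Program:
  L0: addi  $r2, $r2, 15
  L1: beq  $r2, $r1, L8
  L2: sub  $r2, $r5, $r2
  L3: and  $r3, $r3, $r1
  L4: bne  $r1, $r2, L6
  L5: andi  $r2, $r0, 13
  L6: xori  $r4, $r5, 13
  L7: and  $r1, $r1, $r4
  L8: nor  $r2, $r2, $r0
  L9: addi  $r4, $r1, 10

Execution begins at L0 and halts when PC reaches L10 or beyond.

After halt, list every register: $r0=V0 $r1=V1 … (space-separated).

[0] addi  $r2, $r2, 15  →  {$r0:0, $r1:7, $r2:21, $r3:3, $r4:3, $r5:14}
[1] beq  $r2, $r1, L8  →  {$r0:0, $r1:7, $r2:21, $r3:3, $r4:3, $r5:14}  ⟨branch fallthrough⟩
[2] sub  $r2, $r5, $r2  →  {$r0:0, $r1:7, $r2:65529, $r3:3, $r4:3, $r5:14}
[3] and  $r3, $r3, $r1  →  {$r0:0, $r1:7, $r2:65529, $r3:3, $r4:3, $r5:14}
[4] bne  $r1, $r2, L6  →  {$r0:0, $r1:7, $r2:65529, $r3:3, $r4:3, $r5:14}  ⟨branch taken⟩
[5] andi  $r2, $r0, 13  →  {$r0:0, $r1:7, $r2:0, $r3:3, $r4:3, $r5:14}
[6] xori  $r4, $r5, 13  →  {$r0:0, $r1:7, $r2:0, $r3:3, $r4:3, $r5:14}
[7] and  $r1, $r1, $r4  →  {$r0:0, $r1:3, $r2:0, $r3:3, $r4:3, $r5:14}
[8] nor  $r2, $r2, $r0  →  {$r0:0, $r1:3, $r2:65535, $r3:3, $r4:3, $r5:14}
[9] addi  $r4, $r1, 10  →  {$r0:0, $r1:3, $r2:65535, $r3:3, $r4:13, $r5:14}

$r0=0 $r1=3 $r2=65535 $r3=3 $r4=13 $r5=14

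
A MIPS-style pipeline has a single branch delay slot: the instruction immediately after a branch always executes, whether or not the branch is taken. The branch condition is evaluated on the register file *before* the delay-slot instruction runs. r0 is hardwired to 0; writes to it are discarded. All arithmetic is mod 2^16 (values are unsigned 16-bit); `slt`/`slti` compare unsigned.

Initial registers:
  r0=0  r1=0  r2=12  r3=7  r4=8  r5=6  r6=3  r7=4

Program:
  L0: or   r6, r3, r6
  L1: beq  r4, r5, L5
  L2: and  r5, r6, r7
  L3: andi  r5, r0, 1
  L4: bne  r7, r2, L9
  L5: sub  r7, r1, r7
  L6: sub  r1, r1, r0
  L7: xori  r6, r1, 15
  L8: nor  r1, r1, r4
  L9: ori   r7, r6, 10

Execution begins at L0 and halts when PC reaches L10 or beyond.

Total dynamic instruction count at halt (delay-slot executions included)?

[0] or   r6, r3, r6  →  {r0:0, r1:0, r2:12, r3:7, r4:8, r5:6, r6:7, r7:4}
[1] beq  r4, r5, L5  →  {r0:0, r1:0, r2:12, r3:7, r4:8, r5:6, r6:7, r7:4}  ⟨branch fallthrough⟩
[2] and  r5, r6, r7  →  {r0:0, r1:0, r2:12, r3:7, r4:8, r5:4, r6:7, r7:4}
[3] andi  r5, r0, 1  →  {r0:0, r1:0, r2:12, r3:7, r4:8, r5:0, r6:7, r7:4}
[4] bne  r7, r2, L9  →  {r0:0, r1:0, r2:12, r3:7, r4:8, r5:0, r6:7, r7:4}  ⟨branch taken⟩
[5] sub  r7, r1, r7  →  {r0:0, r1:0, r2:12, r3:7, r4:8, r5:0, r6:7, r7:65532}
[9] ori   r7, r6, 10  →  {r0:0, r1:0, r2:12, r3:7, r4:8, r5:0, r6:7, r7:15}

7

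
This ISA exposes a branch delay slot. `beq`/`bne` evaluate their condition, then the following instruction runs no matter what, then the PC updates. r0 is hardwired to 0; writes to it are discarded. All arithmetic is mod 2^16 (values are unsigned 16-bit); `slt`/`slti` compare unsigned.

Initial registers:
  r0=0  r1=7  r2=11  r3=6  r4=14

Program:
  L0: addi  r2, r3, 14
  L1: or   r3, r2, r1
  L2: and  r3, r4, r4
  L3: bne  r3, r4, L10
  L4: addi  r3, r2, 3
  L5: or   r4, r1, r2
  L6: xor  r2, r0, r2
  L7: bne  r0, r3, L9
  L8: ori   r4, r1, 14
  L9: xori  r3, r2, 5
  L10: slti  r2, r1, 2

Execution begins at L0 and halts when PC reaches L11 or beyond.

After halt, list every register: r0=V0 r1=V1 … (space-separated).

r0=0 r1=7 r2=0 r3=17 r4=15

[0] addi  r2, r3, 14  →  {r0:0, r1:7, r2:20, r3:6, r4:14}
[1] or   r3, r2, r1  →  {r0:0, r1:7, r2:20, r3:23, r4:14}
[2] and  r3, r4, r4  →  {r0:0, r1:7, r2:20, r3:14, r4:14}
[3] bne  r3, r4, L10  →  {r0:0, r1:7, r2:20, r3:14, r4:14}  ⟨branch fallthrough⟩
[4] addi  r3, r2, 3  →  {r0:0, r1:7, r2:20, r3:23, r4:14}
[5] or   r4, r1, r2  →  {r0:0, r1:7, r2:20, r3:23, r4:23}
[6] xor  r2, r0, r2  →  {r0:0, r1:7, r2:20, r3:23, r4:23}
[7] bne  r0, r3, L9  →  {r0:0, r1:7, r2:20, r3:23, r4:23}  ⟨branch taken⟩
[8] ori   r4, r1, 14  →  {r0:0, r1:7, r2:20, r3:23, r4:15}
[9] xori  r3, r2, 5  →  {r0:0, r1:7, r2:20, r3:17, r4:15}
[10] slti  r2, r1, 2  →  {r0:0, r1:7, r2:0, r3:17, r4:15}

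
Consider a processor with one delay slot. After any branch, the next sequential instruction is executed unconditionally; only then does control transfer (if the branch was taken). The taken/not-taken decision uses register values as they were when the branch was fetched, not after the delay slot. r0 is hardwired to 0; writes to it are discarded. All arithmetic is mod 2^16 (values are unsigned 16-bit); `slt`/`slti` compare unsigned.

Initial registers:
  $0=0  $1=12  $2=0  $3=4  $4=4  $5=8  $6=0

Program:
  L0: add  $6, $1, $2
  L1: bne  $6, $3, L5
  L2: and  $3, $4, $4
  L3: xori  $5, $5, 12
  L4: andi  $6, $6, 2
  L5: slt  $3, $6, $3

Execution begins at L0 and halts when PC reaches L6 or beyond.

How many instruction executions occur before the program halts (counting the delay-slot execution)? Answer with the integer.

4

[0] add  $6, $1, $2  →  {$0:0, $1:12, $2:0, $3:4, $4:4, $5:8, $6:12}
[1] bne  $6, $3, L5  →  {$0:0, $1:12, $2:0, $3:4, $4:4, $5:8, $6:12}  ⟨branch taken⟩
[2] and  $3, $4, $4  →  {$0:0, $1:12, $2:0, $3:4, $4:4, $5:8, $6:12}
[5] slt  $3, $6, $3  →  {$0:0, $1:12, $2:0, $3:0, $4:4, $5:8, $6:12}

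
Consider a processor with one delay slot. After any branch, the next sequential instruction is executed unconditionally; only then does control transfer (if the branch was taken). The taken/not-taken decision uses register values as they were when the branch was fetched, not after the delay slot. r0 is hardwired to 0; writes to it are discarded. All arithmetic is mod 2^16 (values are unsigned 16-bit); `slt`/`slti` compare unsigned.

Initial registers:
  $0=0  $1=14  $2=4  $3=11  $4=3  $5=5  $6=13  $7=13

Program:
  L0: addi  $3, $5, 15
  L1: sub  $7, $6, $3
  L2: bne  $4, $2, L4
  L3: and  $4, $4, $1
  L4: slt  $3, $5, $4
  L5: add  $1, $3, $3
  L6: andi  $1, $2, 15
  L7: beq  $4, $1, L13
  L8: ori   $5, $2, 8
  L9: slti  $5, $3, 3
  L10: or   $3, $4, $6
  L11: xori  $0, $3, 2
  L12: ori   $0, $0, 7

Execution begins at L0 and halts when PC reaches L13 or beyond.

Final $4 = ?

2

[0] addi  $3, $5, 15  →  {$0:0, $1:14, $2:4, $3:20, $4:3, $5:5, $6:13, $7:13}
[1] sub  $7, $6, $3  →  {$0:0, $1:14, $2:4, $3:20, $4:3, $5:5, $6:13, $7:65529}
[2] bne  $4, $2, L4  →  {$0:0, $1:14, $2:4, $3:20, $4:3, $5:5, $6:13, $7:65529}  ⟨branch taken⟩
[3] and  $4, $4, $1  →  {$0:0, $1:14, $2:4, $3:20, $4:2, $5:5, $6:13, $7:65529}
[4] slt  $3, $5, $4  →  {$0:0, $1:14, $2:4, $3:0, $4:2, $5:5, $6:13, $7:65529}
[5] add  $1, $3, $3  →  {$0:0, $1:0, $2:4, $3:0, $4:2, $5:5, $6:13, $7:65529}
[6] andi  $1, $2, 15  →  {$0:0, $1:4, $2:4, $3:0, $4:2, $5:5, $6:13, $7:65529}
[7] beq  $4, $1, L13  →  {$0:0, $1:4, $2:4, $3:0, $4:2, $5:5, $6:13, $7:65529}  ⟨branch fallthrough⟩
[8] ori   $5, $2, 8  →  {$0:0, $1:4, $2:4, $3:0, $4:2, $5:12, $6:13, $7:65529}
[9] slti  $5, $3, 3  →  {$0:0, $1:4, $2:4, $3:0, $4:2, $5:1, $6:13, $7:65529}
[10] or   $3, $4, $6  →  {$0:0, $1:4, $2:4, $3:15, $4:2, $5:1, $6:13, $7:65529}
[11] xori  $0, $3, 2  →  {$0:0, $1:4, $2:4, $3:15, $4:2, $5:1, $6:13, $7:65529}
[12] ori   $0, $0, 7  →  {$0:0, $1:4, $2:4, $3:15, $4:2, $5:1, $6:13, $7:65529}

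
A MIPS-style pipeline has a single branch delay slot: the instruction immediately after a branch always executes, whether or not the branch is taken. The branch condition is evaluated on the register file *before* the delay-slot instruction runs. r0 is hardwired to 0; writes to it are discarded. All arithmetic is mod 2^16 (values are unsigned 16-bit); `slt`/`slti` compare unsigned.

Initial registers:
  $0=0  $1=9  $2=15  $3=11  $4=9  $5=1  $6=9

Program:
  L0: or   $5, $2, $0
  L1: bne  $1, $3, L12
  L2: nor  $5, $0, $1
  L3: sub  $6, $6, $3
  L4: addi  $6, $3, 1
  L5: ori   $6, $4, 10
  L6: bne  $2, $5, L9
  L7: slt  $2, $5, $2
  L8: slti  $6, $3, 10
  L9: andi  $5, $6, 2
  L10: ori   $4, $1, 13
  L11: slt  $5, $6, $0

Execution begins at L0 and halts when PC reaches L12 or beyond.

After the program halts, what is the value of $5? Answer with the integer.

#0 or   $5, $2, $0 ; 0/9/15/11/9/15/9
#1 bne  $1, $3, L12 ; 0/9/15/11/9/15/9 ; →target
#2 nor  $5, $0, $1 ; 0/9/15/11/9/65526/9

65526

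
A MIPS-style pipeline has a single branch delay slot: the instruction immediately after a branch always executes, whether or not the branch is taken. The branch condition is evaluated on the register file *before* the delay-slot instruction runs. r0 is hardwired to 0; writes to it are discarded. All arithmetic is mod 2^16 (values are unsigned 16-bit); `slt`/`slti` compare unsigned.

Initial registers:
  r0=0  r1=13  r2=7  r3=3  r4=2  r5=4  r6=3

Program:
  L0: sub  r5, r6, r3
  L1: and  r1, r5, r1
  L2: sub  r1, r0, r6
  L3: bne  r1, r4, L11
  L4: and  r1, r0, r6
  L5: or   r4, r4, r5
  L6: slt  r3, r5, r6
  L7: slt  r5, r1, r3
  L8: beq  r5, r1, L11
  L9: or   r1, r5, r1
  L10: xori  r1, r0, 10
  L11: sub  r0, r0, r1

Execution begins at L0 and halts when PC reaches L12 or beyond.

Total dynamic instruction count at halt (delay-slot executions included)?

PC=0  sub  r5, r6, r3        | r0=0 r1=13 r2=7 r3=3 r4=2 r5=0 r6=3
PC=1  and  r1, r5, r1        | r0=0 r1=0 r2=7 r3=3 r4=2 r5=0 r6=3
PC=2  sub  r1, r0, r6        | r0=0 r1=65533 r2=7 r3=3 r4=2 r5=0 r6=3
PC=3  bne  r1, r4, L11       | r0=0 r1=65533 r2=7 r3=3 r4=2 r5=0 r6=3  [TAKEN]
PC=4  and  r1, r0, r6        | r0=0 r1=0 r2=7 r3=3 r4=2 r5=0 r6=3
PC=11 sub  r0, r0, r1        | r0=0 r1=0 r2=7 r3=3 r4=2 r5=0 r6=3

6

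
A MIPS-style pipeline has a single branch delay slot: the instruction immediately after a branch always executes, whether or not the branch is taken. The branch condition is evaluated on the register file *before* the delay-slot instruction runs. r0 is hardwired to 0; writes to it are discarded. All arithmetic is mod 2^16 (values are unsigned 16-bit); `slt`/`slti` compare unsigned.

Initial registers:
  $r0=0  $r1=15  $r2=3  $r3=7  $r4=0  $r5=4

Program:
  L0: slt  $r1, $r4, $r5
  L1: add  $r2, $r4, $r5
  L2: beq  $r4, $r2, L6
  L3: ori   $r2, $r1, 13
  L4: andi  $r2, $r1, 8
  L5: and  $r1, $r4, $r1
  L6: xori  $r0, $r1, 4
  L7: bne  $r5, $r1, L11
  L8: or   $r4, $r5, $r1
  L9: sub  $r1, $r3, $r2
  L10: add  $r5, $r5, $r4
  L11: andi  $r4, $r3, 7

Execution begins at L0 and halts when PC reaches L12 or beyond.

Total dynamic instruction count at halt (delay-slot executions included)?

  step pc=0: slt  $r1, $r4, $r5  regs=(0,1,3,7,0,4)
  step pc=1: add  $r2, $r4, $r5  regs=(0,1,4,7,0,4)
  step pc=2: beq  $r4, $r2, L6  cond=F  regs=(0,1,4,7,0,4)
  step pc=3: ori   $r2, $r1, 13  regs=(0,1,13,7,0,4)
  step pc=4: andi  $r2, $r1, 8  regs=(0,1,0,7,0,4)
  step pc=5: and  $r1, $r4, $r1  regs=(0,0,0,7,0,4)
  step pc=6: xori  $r0, $r1, 4  regs=(0,0,0,7,0,4)
  step pc=7: bne  $r5, $r1, L11  cond=T  regs=(0,0,0,7,0,4)
  step pc=8: or   $r4, $r5, $r1  regs=(0,0,0,7,4,4)
  step pc=11: andi  $r4, $r3, 7  regs=(0,0,0,7,7,4)

10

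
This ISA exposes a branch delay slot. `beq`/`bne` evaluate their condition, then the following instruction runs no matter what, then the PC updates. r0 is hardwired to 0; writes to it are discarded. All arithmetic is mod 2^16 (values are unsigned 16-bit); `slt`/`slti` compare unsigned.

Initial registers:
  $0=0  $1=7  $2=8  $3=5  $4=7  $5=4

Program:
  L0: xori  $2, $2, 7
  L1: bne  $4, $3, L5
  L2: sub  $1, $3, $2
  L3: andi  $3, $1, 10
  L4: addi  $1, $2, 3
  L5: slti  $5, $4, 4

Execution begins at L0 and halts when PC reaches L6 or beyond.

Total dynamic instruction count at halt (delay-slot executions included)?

4

PC=0  xori  $2, $2, 7        | $0=0 $1=7 $2=15 $3=5 $4=7 $5=4
PC=1  bne  $4, $3, L5        | $0=0 $1=7 $2=15 $3=5 $4=7 $5=4  [TAKEN]
PC=2  sub  $1, $3, $2        | $0=0 $1=65526 $2=15 $3=5 $4=7 $5=4
PC=5  slti  $5, $4, 4        | $0=0 $1=65526 $2=15 $3=5 $4=7 $5=0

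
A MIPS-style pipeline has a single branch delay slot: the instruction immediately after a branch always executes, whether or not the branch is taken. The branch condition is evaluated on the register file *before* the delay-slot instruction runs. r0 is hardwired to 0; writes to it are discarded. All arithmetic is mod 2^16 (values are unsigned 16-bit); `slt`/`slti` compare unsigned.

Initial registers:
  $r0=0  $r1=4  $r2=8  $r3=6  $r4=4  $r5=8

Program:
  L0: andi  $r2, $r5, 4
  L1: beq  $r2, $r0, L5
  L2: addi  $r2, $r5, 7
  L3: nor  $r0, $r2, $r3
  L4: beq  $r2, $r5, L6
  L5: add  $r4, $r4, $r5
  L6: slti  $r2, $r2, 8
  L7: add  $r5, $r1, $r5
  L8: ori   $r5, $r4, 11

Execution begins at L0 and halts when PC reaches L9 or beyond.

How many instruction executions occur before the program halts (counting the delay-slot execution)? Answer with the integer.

7

#0 andi  $r2, $r5, 4 ; 0/4/0/6/4/8
#1 beq  $r2, $r0, L5 ; 0/4/0/6/4/8 ; →target
#2 addi  $r2, $r5, 7 ; 0/4/15/6/4/8
#5 add  $r4, $r4, $r5 ; 0/4/15/6/12/8
#6 slti  $r2, $r2, 8 ; 0/4/0/6/12/8
#7 add  $r5, $r1, $r5 ; 0/4/0/6/12/12
#8 ori   $r5, $r4, 11 ; 0/4/0/6/12/15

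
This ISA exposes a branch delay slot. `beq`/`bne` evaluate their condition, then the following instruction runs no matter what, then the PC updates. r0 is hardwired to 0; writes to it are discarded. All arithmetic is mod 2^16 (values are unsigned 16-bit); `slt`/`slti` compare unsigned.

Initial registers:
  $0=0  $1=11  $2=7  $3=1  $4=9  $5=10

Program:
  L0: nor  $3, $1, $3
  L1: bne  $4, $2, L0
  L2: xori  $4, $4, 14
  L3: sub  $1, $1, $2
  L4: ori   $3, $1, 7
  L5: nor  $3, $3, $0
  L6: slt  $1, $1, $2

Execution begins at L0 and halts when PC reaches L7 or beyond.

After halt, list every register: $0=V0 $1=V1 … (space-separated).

PC=0  nor  $3, $1, $3        | $0=0 $1=11 $2=7 $3=65524 $4=9 $5=10
PC=1  bne  $4, $2, L0        | $0=0 $1=11 $2=7 $3=65524 $4=9 $5=10  [TAKEN]
PC=2  xori  $4, $4, 14       | $0=0 $1=11 $2=7 $3=65524 $4=7 $5=10
PC=0  nor  $3, $1, $3        | $0=0 $1=11 $2=7 $3=0 $4=7 $5=10
PC=1  bne  $4, $2, L0        | $0=0 $1=11 $2=7 $3=0 $4=7 $5=10  [not taken]
PC=2  xori  $4, $4, 14       | $0=0 $1=11 $2=7 $3=0 $4=9 $5=10
PC=3  sub  $1, $1, $2        | $0=0 $1=4 $2=7 $3=0 $4=9 $5=10
PC=4  ori   $3, $1, 7        | $0=0 $1=4 $2=7 $3=7 $4=9 $5=10
PC=5  nor  $3, $3, $0        | $0=0 $1=4 $2=7 $3=65528 $4=9 $5=10
PC=6  slt  $1, $1, $2        | $0=0 $1=1 $2=7 $3=65528 $4=9 $5=10

$0=0 $1=1 $2=7 $3=65528 $4=9 $5=10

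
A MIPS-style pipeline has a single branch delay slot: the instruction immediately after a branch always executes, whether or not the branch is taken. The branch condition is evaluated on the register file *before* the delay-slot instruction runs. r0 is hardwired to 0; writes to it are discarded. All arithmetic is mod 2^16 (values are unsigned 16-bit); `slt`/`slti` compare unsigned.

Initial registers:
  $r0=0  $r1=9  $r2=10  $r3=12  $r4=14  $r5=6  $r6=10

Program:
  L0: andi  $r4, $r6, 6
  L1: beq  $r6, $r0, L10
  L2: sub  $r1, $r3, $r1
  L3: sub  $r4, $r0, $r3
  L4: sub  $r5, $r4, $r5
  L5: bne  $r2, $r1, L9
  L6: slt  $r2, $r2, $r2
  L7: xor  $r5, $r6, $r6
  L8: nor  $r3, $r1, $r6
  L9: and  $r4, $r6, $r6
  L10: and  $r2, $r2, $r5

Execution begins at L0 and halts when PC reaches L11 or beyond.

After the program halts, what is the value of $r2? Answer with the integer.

0

#0 andi  $r4, $r6, 6 ; 0/9/10/12/2/6/10
#1 beq  $r6, $r0, L10 ; 0/9/10/12/2/6/10 ; →fallthru
#2 sub  $r1, $r3, $r1 ; 0/3/10/12/2/6/10
#3 sub  $r4, $r0, $r3 ; 0/3/10/12/65524/6/10
#4 sub  $r5, $r4, $r5 ; 0/3/10/12/65524/65518/10
#5 bne  $r2, $r1, L9 ; 0/3/10/12/65524/65518/10 ; →target
#6 slt  $r2, $r2, $r2 ; 0/3/0/12/65524/65518/10
#9 and  $r4, $r6, $r6 ; 0/3/0/12/10/65518/10
#10 and  $r2, $r2, $r5 ; 0/3/0/12/10/65518/10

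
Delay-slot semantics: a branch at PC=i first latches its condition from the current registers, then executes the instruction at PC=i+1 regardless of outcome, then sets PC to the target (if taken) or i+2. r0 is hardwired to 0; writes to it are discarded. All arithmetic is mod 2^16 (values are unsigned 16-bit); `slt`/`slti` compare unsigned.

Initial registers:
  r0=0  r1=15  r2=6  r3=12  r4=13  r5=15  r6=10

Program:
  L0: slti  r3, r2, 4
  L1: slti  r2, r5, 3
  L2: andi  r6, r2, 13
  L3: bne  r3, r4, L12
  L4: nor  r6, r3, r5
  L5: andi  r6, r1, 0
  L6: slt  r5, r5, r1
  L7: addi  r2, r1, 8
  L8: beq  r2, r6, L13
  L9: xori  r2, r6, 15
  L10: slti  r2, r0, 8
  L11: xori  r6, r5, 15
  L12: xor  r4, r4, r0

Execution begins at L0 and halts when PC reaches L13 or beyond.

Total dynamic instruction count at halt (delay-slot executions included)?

PC=0  slti  r3, r2, 4        | r0=0 r1=15 r2=6 r3=0 r4=13 r5=15 r6=10
PC=1  slti  r2, r5, 3        | r0=0 r1=15 r2=0 r3=0 r4=13 r5=15 r6=10
PC=2  andi  r6, r2, 13       | r0=0 r1=15 r2=0 r3=0 r4=13 r5=15 r6=0
PC=3  bne  r3, r4, L12       | r0=0 r1=15 r2=0 r3=0 r4=13 r5=15 r6=0  [TAKEN]
PC=4  nor  r6, r3, r5        | r0=0 r1=15 r2=0 r3=0 r4=13 r5=15 r6=65520
PC=12 xor  r4, r4, r0        | r0=0 r1=15 r2=0 r3=0 r4=13 r5=15 r6=65520

6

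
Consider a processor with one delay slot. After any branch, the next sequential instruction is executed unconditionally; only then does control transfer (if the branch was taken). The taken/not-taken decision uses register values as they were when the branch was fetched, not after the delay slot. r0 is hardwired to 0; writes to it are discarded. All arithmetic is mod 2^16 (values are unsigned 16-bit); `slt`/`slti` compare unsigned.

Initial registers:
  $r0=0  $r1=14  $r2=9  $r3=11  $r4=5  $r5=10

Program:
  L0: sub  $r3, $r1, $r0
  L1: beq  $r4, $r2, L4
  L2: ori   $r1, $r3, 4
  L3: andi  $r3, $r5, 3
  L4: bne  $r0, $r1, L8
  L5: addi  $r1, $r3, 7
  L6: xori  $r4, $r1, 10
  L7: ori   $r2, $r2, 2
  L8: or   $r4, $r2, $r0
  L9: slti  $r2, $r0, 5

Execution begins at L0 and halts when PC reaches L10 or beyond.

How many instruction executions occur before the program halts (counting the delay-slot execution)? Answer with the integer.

8

  step pc=0: sub  $r3, $r1, $r0  regs=(0,14,9,14,5,10)
  step pc=1: beq  $r4, $r2, L4  cond=F  regs=(0,14,9,14,5,10)
  step pc=2: ori   $r1, $r3, 4  regs=(0,14,9,14,5,10)
  step pc=3: andi  $r3, $r5, 3  regs=(0,14,9,2,5,10)
  step pc=4: bne  $r0, $r1, L8  cond=T  regs=(0,14,9,2,5,10)
  step pc=5: addi  $r1, $r3, 7  regs=(0,9,9,2,5,10)
  step pc=8: or   $r4, $r2, $r0  regs=(0,9,9,2,9,10)
  step pc=9: slti  $r2, $r0, 5  regs=(0,9,1,2,9,10)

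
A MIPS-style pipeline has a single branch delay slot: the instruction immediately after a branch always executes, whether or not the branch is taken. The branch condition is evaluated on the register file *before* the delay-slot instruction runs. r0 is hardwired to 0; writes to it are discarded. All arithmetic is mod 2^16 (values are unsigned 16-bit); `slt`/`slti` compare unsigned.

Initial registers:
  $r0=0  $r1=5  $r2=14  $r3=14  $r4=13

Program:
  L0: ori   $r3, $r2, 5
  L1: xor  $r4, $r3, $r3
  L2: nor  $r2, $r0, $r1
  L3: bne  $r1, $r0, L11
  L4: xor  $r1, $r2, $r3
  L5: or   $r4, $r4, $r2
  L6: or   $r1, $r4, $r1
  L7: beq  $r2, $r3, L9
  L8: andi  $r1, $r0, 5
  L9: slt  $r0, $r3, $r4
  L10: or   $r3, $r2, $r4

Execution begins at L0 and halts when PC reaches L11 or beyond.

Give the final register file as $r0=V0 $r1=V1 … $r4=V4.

#0 ori   $r3, $r2, 5 ; 0/5/14/15/13
#1 xor  $r4, $r3, $r3 ; 0/5/14/15/0
#2 nor  $r2, $r0, $r1 ; 0/5/65530/15/0
#3 bne  $r1, $r0, L11 ; 0/5/65530/15/0 ; →target
#4 xor  $r1, $r2, $r3 ; 0/65525/65530/15/0

$r0=0 $r1=65525 $r2=65530 $r3=15 $r4=0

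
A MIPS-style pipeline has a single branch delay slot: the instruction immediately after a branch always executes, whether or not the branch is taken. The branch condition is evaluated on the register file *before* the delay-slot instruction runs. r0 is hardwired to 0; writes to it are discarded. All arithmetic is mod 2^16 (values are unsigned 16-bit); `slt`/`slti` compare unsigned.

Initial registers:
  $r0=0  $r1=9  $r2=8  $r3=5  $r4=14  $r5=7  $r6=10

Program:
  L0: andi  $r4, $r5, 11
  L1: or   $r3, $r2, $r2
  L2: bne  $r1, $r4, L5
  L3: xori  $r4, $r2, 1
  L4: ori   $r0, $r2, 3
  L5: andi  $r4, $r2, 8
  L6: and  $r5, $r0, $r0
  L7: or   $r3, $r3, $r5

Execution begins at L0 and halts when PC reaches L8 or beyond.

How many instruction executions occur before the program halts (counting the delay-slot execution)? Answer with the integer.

7

[0] andi  $r4, $r5, 11  →  {$r0:0, $r1:9, $r2:8, $r3:5, $r4:3, $r5:7, $r6:10}
[1] or   $r3, $r2, $r2  →  {$r0:0, $r1:9, $r2:8, $r3:8, $r4:3, $r5:7, $r6:10}
[2] bne  $r1, $r4, L5  →  {$r0:0, $r1:9, $r2:8, $r3:8, $r4:3, $r5:7, $r6:10}  ⟨branch taken⟩
[3] xori  $r4, $r2, 1  →  {$r0:0, $r1:9, $r2:8, $r3:8, $r4:9, $r5:7, $r6:10}
[5] andi  $r4, $r2, 8  →  {$r0:0, $r1:9, $r2:8, $r3:8, $r4:8, $r5:7, $r6:10}
[6] and  $r5, $r0, $r0  →  {$r0:0, $r1:9, $r2:8, $r3:8, $r4:8, $r5:0, $r6:10}
[7] or   $r3, $r3, $r5  →  {$r0:0, $r1:9, $r2:8, $r3:8, $r4:8, $r5:0, $r6:10}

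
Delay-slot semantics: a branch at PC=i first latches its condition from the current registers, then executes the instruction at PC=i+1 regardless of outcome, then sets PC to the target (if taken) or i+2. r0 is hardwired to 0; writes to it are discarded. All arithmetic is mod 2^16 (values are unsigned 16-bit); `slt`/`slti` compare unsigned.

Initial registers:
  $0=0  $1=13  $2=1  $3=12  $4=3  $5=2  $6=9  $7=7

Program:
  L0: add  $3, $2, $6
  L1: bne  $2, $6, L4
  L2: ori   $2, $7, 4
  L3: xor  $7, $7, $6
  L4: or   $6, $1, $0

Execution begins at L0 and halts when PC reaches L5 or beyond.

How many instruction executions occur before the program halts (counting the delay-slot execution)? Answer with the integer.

4

[0] add  $3, $2, $6  →  {$0:0, $1:13, $2:1, $3:10, $4:3, $5:2, $6:9, $7:7}
[1] bne  $2, $6, L4  →  {$0:0, $1:13, $2:1, $3:10, $4:3, $5:2, $6:9, $7:7}  ⟨branch taken⟩
[2] ori   $2, $7, 4  →  {$0:0, $1:13, $2:7, $3:10, $4:3, $5:2, $6:9, $7:7}
[4] or   $6, $1, $0  →  {$0:0, $1:13, $2:7, $3:10, $4:3, $5:2, $6:13, $7:7}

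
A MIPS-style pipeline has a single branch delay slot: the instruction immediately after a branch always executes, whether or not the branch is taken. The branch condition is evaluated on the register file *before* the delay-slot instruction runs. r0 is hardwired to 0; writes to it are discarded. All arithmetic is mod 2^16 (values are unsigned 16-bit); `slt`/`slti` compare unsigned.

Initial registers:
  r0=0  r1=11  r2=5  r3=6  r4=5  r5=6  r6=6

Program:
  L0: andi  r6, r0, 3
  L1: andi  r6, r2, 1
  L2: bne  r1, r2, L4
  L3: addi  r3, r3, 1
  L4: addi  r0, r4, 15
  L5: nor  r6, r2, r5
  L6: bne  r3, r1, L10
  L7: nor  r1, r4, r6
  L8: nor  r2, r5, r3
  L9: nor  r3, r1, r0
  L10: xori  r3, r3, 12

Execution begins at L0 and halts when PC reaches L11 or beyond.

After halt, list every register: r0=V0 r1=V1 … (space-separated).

r0=0 r1=2 r2=5 r3=11 r4=5 r5=6 r6=65528

  step pc=0: andi  r6, r0, 3  regs=(0,11,5,6,5,6,0)
  step pc=1: andi  r6, r2, 1  regs=(0,11,5,6,5,6,1)
  step pc=2: bne  r1, r2, L4  cond=T  regs=(0,11,5,6,5,6,1)
  step pc=3: addi  r3, r3, 1  regs=(0,11,5,7,5,6,1)
  step pc=4: addi  r0, r4, 15  regs=(0,11,5,7,5,6,1)
  step pc=5: nor  r6, r2, r5  regs=(0,11,5,7,5,6,65528)
  step pc=6: bne  r3, r1, L10  cond=T  regs=(0,11,5,7,5,6,65528)
  step pc=7: nor  r1, r4, r6  regs=(0,2,5,7,5,6,65528)
  step pc=10: xori  r3, r3, 12  regs=(0,2,5,11,5,6,65528)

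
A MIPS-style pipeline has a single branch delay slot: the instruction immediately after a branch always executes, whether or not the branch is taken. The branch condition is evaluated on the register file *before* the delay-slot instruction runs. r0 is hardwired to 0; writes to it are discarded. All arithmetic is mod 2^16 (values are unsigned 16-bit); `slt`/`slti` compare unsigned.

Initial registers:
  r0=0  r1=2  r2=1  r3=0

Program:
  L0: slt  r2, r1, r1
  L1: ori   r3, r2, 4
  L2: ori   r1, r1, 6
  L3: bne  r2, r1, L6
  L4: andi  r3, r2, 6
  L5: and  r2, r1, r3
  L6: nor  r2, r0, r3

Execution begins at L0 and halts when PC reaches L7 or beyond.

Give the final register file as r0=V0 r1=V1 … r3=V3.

r0=0 r1=6 r2=65535 r3=0

  step pc=0: slt  r2, r1, r1  regs=(0,2,0,0)
  step pc=1: ori   r3, r2, 4  regs=(0,2,0,4)
  step pc=2: ori   r1, r1, 6  regs=(0,6,0,4)
  step pc=3: bne  r2, r1, L6  cond=T  regs=(0,6,0,4)
  step pc=4: andi  r3, r2, 6  regs=(0,6,0,0)
  step pc=6: nor  r2, r0, r3  regs=(0,6,65535,0)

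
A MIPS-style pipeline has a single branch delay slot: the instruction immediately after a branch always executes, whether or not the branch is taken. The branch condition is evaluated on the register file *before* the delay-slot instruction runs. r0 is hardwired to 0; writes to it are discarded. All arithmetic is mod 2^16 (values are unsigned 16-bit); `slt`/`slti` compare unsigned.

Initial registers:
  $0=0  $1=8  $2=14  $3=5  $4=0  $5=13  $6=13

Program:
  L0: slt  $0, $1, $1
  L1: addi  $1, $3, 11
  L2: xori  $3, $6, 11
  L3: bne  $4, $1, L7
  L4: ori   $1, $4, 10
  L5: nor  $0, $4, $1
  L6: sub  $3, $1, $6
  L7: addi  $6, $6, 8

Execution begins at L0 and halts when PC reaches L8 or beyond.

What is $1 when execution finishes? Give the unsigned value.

10

[0] slt  $0, $1, $1  →  {$0:0, $1:8, $2:14, $3:5, $4:0, $5:13, $6:13}
[1] addi  $1, $3, 11  →  {$0:0, $1:16, $2:14, $3:5, $4:0, $5:13, $6:13}
[2] xori  $3, $6, 11  →  {$0:0, $1:16, $2:14, $3:6, $4:0, $5:13, $6:13}
[3] bne  $4, $1, L7  →  {$0:0, $1:16, $2:14, $3:6, $4:0, $5:13, $6:13}  ⟨branch taken⟩
[4] ori   $1, $4, 10  →  {$0:0, $1:10, $2:14, $3:6, $4:0, $5:13, $6:13}
[7] addi  $6, $6, 8  →  {$0:0, $1:10, $2:14, $3:6, $4:0, $5:13, $6:21}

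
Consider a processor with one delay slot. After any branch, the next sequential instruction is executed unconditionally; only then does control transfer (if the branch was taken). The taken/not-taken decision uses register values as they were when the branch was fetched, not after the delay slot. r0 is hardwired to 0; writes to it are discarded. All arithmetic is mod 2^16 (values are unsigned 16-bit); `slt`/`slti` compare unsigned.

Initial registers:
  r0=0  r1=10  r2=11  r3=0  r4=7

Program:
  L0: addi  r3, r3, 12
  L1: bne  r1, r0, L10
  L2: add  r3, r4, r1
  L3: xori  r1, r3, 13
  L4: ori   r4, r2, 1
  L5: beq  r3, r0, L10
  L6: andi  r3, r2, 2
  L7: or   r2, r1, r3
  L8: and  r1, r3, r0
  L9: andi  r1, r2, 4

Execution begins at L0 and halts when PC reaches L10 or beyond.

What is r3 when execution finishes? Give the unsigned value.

17

#0 addi  r3, r3, 12 ; 0/10/11/12/7
#1 bne  r1, r0, L10 ; 0/10/11/12/7 ; →target
#2 add  r3, r4, r1 ; 0/10/11/17/7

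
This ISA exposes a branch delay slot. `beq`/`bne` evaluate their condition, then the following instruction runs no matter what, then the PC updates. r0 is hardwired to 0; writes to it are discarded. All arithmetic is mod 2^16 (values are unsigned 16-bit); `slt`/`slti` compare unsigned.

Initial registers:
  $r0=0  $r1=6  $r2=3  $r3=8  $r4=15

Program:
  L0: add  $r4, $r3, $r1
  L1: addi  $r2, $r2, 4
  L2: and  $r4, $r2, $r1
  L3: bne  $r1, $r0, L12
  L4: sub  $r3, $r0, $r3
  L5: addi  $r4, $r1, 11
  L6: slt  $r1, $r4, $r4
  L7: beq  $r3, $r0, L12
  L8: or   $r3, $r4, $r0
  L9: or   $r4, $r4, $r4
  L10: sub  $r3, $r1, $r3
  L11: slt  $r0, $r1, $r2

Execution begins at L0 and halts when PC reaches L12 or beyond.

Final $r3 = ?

65528

#0 add  $r4, $r3, $r1 ; 0/6/3/8/14
#1 addi  $r2, $r2, 4 ; 0/6/7/8/14
#2 and  $r4, $r2, $r1 ; 0/6/7/8/6
#3 bne  $r1, $r0, L12 ; 0/6/7/8/6 ; →target
#4 sub  $r3, $r0, $r3 ; 0/6/7/65528/6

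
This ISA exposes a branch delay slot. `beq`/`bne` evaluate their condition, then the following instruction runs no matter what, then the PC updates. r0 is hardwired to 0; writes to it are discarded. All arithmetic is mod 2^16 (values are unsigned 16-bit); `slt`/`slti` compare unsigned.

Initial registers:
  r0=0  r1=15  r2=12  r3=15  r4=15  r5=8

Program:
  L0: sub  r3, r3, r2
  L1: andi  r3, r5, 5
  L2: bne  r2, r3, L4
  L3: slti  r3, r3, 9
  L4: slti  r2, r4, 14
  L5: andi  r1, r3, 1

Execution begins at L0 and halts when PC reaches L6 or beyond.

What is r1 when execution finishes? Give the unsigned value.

1

#0 sub  r3, r3, r2 ; 0/15/12/3/15/8
#1 andi  r3, r5, 5 ; 0/15/12/0/15/8
#2 bne  r2, r3, L4 ; 0/15/12/0/15/8 ; →target
#3 slti  r3, r3, 9 ; 0/15/12/1/15/8
#4 slti  r2, r4, 14 ; 0/15/0/1/15/8
#5 andi  r1, r3, 1 ; 0/1/0/1/15/8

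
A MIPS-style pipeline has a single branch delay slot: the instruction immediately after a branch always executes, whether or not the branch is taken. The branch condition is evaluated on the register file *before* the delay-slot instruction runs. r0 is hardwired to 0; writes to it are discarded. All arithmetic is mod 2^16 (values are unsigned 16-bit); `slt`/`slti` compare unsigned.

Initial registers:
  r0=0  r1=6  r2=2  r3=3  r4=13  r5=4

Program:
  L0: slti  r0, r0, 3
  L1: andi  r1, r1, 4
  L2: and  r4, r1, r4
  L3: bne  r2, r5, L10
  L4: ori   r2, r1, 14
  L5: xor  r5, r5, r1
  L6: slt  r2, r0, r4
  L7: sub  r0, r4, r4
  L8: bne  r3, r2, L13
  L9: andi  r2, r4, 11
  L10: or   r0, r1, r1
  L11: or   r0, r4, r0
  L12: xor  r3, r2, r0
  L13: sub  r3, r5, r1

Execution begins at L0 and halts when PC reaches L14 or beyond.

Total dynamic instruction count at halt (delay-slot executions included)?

9

  step pc=0: slti  r0, r0, 3  regs=(0,6,2,3,13,4)
  step pc=1: andi  r1, r1, 4  regs=(0,4,2,3,13,4)
  step pc=2: and  r4, r1, r4  regs=(0,4,2,3,4,4)
  step pc=3: bne  r2, r5, L10  cond=T  regs=(0,4,2,3,4,4)
  step pc=4: ori   r2, r1, 14  regs=(0,4,14,3,4,4)
  step pc=10: or   r0, r1, r1  regs=(0,4,14,3,4,4)
  step pc=11: or   r0, r4, r0  regs=(0,4,14,3,4,4)
  step pc=12: xor  r3, r2, r0  regs=(0,4,14,14,4,4)
  step pc=13: sub  r3, r5, r1  regs=(0,4,14,0,4,4)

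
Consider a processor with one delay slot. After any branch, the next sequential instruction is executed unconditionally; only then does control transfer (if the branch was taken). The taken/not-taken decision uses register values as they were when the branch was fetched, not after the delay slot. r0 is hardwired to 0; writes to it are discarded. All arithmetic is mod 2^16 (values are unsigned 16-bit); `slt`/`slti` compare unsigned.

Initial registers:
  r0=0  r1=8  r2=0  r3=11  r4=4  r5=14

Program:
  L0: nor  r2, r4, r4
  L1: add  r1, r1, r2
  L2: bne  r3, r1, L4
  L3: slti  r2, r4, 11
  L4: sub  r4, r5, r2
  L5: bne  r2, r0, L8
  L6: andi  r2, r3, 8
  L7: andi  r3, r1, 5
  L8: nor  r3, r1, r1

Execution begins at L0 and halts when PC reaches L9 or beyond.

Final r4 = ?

PC=0  nor  r2, r4, r4        | r0=0 r1=8 r2=65531 r3=11 r4=4 r5=14
PC=1  add  r1, r1, r2        | r0=0 r1=3 r2=65531 r3=11 r4=4 r5=14
PC=2  bne  r3, r1, L4        | r0=0 r1=3 r2=65531 r3=11 r4=4 r5=14  [TAKEN]
PC=3  slti  r2, r4, 11       | r0=0 r1=3 r2=1 r3=11 r4=4 r5=14
PC=4  sub  r4, r5, r2        | r0=0 r1=3 r2=1 r3=11 r4=13 r5=14
PC=5  bne  r2, r0, L8        | r0=0 r1=3 r2=1 r3=11 r4=13 r5=14  [TAKEN]
PC=6  andi  r2, r3, 8        | r0=0 r1=3 r2=8 r3=11 r4=13 r5=14
PC=8  nor  r3, r1, r1        | r0=0 r1=3 r2=8 r3=65532 r4=13 r5=14

13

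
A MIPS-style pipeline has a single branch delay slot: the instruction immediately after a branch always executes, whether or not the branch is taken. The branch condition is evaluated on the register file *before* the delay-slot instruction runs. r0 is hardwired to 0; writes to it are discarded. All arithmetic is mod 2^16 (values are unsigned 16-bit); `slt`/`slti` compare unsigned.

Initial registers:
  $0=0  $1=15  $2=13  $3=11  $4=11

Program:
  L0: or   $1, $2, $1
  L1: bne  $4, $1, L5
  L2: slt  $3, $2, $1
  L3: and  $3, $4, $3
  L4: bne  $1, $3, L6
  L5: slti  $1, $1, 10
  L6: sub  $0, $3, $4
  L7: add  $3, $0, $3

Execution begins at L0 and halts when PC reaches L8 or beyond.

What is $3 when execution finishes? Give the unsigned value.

#0 or   $1, $2, $1 ; 0/15/13/11/11
#1 bne  $4, $1, L5 ; 0/15/13/11/11 ; →target
#2 slt  $3, $2, $1 ; 0/15/13/1/11
#5 slti  $1, $1, 10 ; 0/0/13/1/11
#6 sub  $0, $3, $4 ; 0/0/13/1/11
#7 add  $3, $0, $3 ; 0/0/13/1/11

1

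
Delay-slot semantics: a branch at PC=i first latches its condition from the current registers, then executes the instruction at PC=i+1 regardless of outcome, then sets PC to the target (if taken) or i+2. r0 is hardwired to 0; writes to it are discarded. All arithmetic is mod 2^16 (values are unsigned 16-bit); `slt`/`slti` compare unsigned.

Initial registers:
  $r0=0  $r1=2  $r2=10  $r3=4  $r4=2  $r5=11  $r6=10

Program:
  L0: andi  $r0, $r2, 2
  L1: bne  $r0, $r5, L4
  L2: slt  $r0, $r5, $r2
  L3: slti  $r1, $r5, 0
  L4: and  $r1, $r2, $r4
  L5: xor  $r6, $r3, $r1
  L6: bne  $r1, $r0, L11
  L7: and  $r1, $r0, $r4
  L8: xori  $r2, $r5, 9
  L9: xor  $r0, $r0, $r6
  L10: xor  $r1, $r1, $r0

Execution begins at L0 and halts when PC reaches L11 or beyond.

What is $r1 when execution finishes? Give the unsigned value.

0

  step pc=0: andi  $r0, $r2, 2  regs=(0,2,10,4,2,11,10)
  step pc=1: bne  $r0, $r5, L4  cond=T  regs=(0,2,10,4,2,11,10)
  step pc=2: slt  $r0, $r5, $r2  regs=(0,2,10,4,2,11,10)
  step pc=4: and  $r1, $r2, $r4  regs=(0,2,10,4,2,11,10)
  step pc=5: xor  $r6, $r3, $r1  regs=(0,2,10,4,2,11,6)
  step pc=6: bne  $r1, $r0, L11  cond=T  regs=(0,2,10,4,2,11,6)
  step pc=7: and  $r1, $r0, $r4  regs=(0,0,10,4,2,11,6)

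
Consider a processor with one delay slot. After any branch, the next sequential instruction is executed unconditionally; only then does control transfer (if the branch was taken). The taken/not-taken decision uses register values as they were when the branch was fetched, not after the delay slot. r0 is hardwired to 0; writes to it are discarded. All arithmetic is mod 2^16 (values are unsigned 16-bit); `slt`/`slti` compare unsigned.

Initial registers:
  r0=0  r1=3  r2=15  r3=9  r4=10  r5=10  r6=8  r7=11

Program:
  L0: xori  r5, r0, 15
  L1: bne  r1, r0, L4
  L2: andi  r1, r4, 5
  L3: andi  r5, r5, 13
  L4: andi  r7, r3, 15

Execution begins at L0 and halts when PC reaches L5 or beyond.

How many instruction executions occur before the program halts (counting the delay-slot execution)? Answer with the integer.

  step pc=0: xori  r5, r0, 15  regs=(0,3,15,9,10,15,8,11)
  step pc=1: bne  r1, r0, L4  cond=T  regs=(0,3,15,9,10,15,8,11)
  step pc=2: andi  r1, r4, 5  regs=(0,0,15,9,10,15,8,11)
  step pc=4: andi  r7, r3, 15  regs=(0,0,15,9,10,15,8,9)

4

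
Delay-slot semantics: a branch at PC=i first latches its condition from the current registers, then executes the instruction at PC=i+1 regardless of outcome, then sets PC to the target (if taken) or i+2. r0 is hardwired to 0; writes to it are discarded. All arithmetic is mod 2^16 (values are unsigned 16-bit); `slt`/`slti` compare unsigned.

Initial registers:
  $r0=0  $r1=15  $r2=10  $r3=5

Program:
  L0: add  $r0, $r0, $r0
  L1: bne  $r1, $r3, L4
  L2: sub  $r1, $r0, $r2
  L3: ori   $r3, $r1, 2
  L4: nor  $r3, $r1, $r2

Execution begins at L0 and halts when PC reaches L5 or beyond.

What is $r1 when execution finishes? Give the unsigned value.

65526

PC=0  add  $r0, $r0, $r0     | $r0=0 $r1=15 $r2=10 $r3=5
PC=1  bne  $r1, $r3, L4      | $r0=0 $r1=15 $r2=10 $r3=5  [TAKEN]
PC=2  sub  $r1, $r0, $r2     | $r0=0 $r1=65526 $r2=10 $r3=5
PC=4  nor  $r3, $r1, $r2     | $r0=0 $r1=65526 $r2=10 $r3=1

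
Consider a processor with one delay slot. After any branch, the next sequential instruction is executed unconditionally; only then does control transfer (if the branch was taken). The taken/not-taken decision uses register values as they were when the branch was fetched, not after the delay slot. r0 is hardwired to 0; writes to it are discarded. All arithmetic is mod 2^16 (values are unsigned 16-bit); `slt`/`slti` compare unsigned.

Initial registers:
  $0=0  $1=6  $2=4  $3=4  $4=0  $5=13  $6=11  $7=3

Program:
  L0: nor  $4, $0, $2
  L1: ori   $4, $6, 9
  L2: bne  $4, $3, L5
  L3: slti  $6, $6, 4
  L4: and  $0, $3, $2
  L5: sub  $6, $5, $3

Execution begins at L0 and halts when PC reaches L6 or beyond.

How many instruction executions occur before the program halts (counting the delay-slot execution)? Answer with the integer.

5

  step pc=0: nor  $4, $0, $2  regs=(0,6,4,4,65531,13,11,3)
  step pc=1: ori   $4, $6, 9  regs=(0,6,4,4,11,13,11,3)
  step pc=2: bne  $4, $3, L5  cond=T  regs=(0,6,4,4,11,13,11,3)
  step pc=3: slti  $6, $6, 4  regs=(0,6,4,4,11,13,0,3)
  step pc=5: sub  $6, $5, $3  regs=(0,6,4,4,11,13,9,3)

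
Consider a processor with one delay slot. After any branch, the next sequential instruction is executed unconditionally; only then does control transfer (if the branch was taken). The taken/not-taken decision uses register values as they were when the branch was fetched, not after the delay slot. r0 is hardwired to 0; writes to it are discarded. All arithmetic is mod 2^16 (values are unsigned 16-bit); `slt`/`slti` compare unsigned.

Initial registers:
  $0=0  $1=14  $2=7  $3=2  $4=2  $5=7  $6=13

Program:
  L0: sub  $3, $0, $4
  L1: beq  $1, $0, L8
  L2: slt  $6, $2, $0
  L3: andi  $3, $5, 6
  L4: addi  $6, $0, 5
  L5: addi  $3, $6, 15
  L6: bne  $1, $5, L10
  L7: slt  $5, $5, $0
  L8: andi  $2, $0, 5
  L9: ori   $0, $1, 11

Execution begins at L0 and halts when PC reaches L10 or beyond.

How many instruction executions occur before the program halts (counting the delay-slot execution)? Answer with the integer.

8

#0 sub  $3, $0, $4 ; 0/14/7/65534/2/7/13
#1 beq  $1, $0, L8 ; 0/14/7/65534/2/7/13 ; →fallthru
#2 slt  $6, $2, $0 ; 0/14/7/65534/2/7/0
#3 andi  $3, $5, 6 ; 0/14/7/6/2/7/0
#4 addi  $6, $0, 5 ; 0/14/7/6/2/7/5
#5 addi  $3, $6, 15 ; 0/14/7/20/2/7/5
#6 bne  $1, $5, L10 ; 0/14/7/20/2/7/5 ; →target
#7 slt  $5, $5, $0 ; 0/14/7/20/2/0/5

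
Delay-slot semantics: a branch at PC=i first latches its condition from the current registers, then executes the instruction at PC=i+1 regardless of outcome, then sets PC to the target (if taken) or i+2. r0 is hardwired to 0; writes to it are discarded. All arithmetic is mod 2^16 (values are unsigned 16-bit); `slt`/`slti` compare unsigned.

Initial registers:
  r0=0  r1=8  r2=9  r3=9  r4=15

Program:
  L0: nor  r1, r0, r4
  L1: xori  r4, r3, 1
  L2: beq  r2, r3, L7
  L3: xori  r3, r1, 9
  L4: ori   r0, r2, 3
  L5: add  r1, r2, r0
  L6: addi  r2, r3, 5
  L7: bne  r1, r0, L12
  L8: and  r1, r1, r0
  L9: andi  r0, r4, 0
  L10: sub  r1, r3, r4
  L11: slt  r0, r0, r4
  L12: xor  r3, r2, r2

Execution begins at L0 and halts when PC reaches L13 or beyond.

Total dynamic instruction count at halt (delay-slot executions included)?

  step pc=0: nor  r1, r0, r4  regs=(0,65520,9,9,15)
  step pc=1: xori  r4, r3, 1  regs=(0,65520,9,9,8)
  step pc=2: beq  r2, r3, L7  cond=T  regs=(0,65520,9,9,8)
  step pc=3: xori  r3, r1, 9  regs=(0,65520,9,65529,8)
  step pc=7: bne  r1, r0, L12  cond=T  regs=(0,65520,9,65529,8)
  step pc=8: and  r1, r1, r0  regs=(0,0,9,65529,8)
  step pc=12: xor  r3, r2, r2  regs=(0,0,9,0,8)

7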